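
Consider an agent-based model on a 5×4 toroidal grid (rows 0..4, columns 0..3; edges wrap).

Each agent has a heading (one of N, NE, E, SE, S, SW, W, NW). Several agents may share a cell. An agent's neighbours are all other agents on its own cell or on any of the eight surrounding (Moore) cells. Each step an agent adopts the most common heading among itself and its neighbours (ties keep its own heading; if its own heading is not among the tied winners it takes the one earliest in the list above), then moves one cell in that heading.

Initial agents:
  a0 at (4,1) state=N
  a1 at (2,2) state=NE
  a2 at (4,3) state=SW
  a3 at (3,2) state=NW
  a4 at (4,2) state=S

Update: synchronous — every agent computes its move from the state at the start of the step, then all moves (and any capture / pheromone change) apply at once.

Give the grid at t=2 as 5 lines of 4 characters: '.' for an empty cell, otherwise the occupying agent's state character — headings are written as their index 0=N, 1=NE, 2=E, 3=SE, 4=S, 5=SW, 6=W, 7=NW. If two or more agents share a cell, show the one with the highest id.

1...
754.
.0..
....
....

t=1: a0@(3,1):N a1@(1,3):NE a2@(0,2):SW a3@(2,1):NW a4@(0,2):S
t=2: a0@(2,1):N a1@(0,0):NE a2@(1,1):SW a3@(1,0):NW a4@(1,2):S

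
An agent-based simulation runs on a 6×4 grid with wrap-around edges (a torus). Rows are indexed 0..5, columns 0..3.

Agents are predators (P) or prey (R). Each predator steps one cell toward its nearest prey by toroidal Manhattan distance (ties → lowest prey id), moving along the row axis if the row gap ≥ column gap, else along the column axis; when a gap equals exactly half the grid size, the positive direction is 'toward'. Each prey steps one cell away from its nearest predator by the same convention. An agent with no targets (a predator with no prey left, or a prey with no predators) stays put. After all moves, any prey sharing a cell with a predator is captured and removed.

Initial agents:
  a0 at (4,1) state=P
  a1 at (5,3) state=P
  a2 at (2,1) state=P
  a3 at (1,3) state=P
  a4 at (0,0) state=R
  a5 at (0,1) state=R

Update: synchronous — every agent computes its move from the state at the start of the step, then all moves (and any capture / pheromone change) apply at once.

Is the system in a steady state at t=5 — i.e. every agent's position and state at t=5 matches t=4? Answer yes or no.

yes

t=1: a0@(5,1):P a1@(0,3):P a2@(1,1):P a3@(0,3):P a4@(1,0):R
t=2: a0@(0,1):P a1@(1,3):P a2@(1,0):P a3@(1,3):P
t=3: (unchanged — steady state)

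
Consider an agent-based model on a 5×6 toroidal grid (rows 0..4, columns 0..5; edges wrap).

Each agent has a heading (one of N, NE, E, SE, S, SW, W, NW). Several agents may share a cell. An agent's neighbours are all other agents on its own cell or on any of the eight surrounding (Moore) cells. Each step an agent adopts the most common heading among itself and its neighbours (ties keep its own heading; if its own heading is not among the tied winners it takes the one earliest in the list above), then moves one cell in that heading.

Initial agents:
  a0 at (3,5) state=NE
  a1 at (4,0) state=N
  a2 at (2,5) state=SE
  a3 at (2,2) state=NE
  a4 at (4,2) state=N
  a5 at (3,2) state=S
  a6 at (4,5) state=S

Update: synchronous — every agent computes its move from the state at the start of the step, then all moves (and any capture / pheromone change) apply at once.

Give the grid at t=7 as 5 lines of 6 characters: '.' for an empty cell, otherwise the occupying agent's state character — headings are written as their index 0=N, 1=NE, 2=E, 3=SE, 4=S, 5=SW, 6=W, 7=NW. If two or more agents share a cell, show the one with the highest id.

.0....
.00..4
0.0...
......
......

t=1: a0@(2,0):NE a1@(3,0):N a2@(3,0):SE a3@(1,3):NE a4@(3,2):N a5@(4,2):S a6@(0,5):S
t=2: a0@(1,1):NE a1@(2,0):N a2@(4,1):SE a3@(0,4):NE a4@(2,2):N a5@(0,2):S a6@(1,5):S
t=3: a0@(0,1):N a1@(1,0):N a2@(0,2):SE a3@(4,5):NE a4@(1,2):N a5@(1,2):S a6@(2,5):S
t=4: a0@(4,1):N a1@(0,0):N a2@(4,2):N a3@(3,0):NE a4@(0,2):N a5@(0,2):N a6@(3,5):S
t=5: a0@(3,1):N a1@(4,0):N a2@(3,2):N a3@(2,1):NE a4@(4,2):N a5@(4,2):N a6@(4,5):S
t=6: a0@(2,1):N a1@(3,0):N a2@(2,2):N a3@(1,1):N a4@(3,2):N a5@(3,2):N a6@(0,5):S
t=7: a0@(1,1):N a1@(2,0):N a2@(1,2):N a3@(0,1):N a4@(2,2):N a5@(2,2):N a6@(1,5):S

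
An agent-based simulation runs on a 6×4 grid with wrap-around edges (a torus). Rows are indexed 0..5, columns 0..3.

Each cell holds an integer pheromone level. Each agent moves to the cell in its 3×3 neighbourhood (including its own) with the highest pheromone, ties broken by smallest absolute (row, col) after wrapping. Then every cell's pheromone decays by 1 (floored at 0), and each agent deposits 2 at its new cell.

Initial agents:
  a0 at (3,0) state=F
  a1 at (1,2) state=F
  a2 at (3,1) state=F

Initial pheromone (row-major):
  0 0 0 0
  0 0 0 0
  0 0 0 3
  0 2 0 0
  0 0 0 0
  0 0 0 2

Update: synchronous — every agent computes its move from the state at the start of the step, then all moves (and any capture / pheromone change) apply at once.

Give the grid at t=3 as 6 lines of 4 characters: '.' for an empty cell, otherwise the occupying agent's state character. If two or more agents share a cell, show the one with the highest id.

....
....
...F
.F..
....
....

t=1: a0@(2,3) a1@(2,3) a2@(3,1) | pheromone: 0 0 0 0 / 0 0 0 0 / 0 0 0 6 / 0 3 0 0 / 0 0 0 0 / 0 0 0 1
t=2: a0@(2,3) a1@(2,3) a2@(3,1) | pheromone: 0 0 0 0 / 0 0 0 0 / 0 0 0 9 / 0 4 0 0 / 0 0 0 0 / 0 0 0 0
t=3: a0@(2,3) a1@(2,3) a2@(3,1) | pheromone: 0 0 0 0 / 0 0 0 0 / 0 0 0 12 / 0 5 0 0 / 0 0 0 0 / 0 0 0 0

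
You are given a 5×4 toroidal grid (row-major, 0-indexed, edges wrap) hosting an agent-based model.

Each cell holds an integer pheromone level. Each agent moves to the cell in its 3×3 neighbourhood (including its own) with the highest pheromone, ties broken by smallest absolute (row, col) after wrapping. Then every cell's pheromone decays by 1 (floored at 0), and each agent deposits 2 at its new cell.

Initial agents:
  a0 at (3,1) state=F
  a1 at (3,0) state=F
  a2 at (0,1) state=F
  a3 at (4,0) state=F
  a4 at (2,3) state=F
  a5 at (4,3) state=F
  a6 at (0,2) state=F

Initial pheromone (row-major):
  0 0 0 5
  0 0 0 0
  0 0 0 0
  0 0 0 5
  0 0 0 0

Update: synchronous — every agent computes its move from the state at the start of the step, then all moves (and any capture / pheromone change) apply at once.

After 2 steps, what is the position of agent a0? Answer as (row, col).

t=1: a0@(2,0) a1@(3,3) a2@(0,0) a3@(0,3) a4@(3,3) a5@(0,3) a6@(0,3) | pheromone: 2 0 0 10 / 0 0 0 0 / 2 0 0 0 / 0 0 0 8 / 0 0 0 0
t=2: a0@(3,3) a1@(3,3) a2@(0,3) a3@(0,3) a4@(3,3) a5@(0,3) a6@(0,3) | pheromone: 1 0 0 17 / 0 0 0 0 / 1 0 0 0 / 0 0 0 13 / 0 0 0 0

(3, 3)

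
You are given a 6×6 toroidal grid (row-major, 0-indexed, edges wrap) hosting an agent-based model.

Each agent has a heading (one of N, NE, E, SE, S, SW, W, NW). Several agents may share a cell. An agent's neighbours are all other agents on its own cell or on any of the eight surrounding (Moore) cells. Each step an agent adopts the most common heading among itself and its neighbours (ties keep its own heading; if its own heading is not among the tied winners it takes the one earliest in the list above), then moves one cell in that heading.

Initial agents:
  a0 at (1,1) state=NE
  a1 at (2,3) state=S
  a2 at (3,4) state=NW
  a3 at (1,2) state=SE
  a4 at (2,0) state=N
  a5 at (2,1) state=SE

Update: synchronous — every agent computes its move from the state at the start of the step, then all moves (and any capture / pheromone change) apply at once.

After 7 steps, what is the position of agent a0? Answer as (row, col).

t=1: a0@(2,2):SE a1@(3,3):S a2@(2,3):NW a3@(2,3):SE a4@(1,0):N a5@(3,2):SE
t=2: a0@(3,3):SE a1@(4,4):SE a2@(3,4):SE a3@(3,4):SE a4@(0,0):N a5@(4,3):SE
t=3: a0@(4,4):SE a1@(5,5):SE a2@(4,5):SE a3@(4,5):SE a4@(5,0):N a5@(5,4):SE
t=4: a0@(5,5):SE a1@(0,0):SE a2@(5,0):SE a3@(5,0):SE a4@(0,1):SE a5@(0,5):SE
t=5: a0@(0,0):SE a1@(1,1):SE a2@(0,1):SE a3@(0,1):SE a4@(1,2):SE a5@(1,0):SE
t=6: a0@(1,1):SE a1@(2,2):SE a2@(1,2):SE a3@(1,2):SE a4@(2,3):SE a5@(2,1):SE
t=7: a0@(2,2):SE a1@(3,3):SE a2@(2,3):SE a3@(2,3):SE a4@(3,4):SE a5@(3,2):SE

(2, 2)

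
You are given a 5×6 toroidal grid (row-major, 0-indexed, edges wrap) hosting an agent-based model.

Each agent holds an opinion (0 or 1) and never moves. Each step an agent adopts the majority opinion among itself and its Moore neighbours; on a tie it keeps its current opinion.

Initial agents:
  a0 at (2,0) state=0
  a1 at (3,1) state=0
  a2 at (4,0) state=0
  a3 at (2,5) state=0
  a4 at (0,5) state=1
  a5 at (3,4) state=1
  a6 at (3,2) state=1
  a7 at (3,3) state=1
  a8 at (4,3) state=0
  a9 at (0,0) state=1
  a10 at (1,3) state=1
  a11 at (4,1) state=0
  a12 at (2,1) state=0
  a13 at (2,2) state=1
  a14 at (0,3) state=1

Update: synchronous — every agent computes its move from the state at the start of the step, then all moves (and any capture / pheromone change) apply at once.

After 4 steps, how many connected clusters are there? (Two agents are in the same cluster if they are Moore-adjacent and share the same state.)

t=1: a0@(2,0):0 a1@(3,1):0 a2@(4,0):0 a3@(2,5):0 a4@(0,5):1 a5@(3,4):1 a6@(3,2):0 a7@(3,3):1 a8@(4,3):1 a9@(0,0):1 a10@(1,3):1 a11@(4,1):0 a12@(2,1):0 a13@(2,2):1 a14@(0,3):1
t=2: (unchanged — steady state)

3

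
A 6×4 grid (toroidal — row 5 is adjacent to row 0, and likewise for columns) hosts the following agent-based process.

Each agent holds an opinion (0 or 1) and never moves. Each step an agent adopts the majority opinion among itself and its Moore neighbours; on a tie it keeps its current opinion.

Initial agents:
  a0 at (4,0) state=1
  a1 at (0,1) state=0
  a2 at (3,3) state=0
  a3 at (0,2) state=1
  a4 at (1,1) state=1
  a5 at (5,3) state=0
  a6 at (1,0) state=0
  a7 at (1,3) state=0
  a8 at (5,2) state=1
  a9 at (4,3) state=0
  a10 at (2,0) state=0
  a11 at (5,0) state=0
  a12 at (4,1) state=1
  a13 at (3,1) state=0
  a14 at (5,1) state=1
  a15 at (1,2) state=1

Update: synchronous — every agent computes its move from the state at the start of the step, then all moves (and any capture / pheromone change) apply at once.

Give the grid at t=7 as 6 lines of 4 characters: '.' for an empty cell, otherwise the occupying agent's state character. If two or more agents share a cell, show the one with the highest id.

t=1: a0@(4,0):0 a1@(0,1):1 a2@(3,3):0 a3@(0,2):1 a4@(1,1):1 a5@(5,3):0 a6@(1,0):0 a7@(1,3):0 a8@(5,2):1 a9@(4,3):0 a10@(2,0):0 a11@(5,0):0 a12@(4,1):1 a13@(3,1):0 a14@(5,1):1 a15@(1,2):1
t=2: (unchanged — steady state)

.11.
0110
0...
.0.0
01.0
0110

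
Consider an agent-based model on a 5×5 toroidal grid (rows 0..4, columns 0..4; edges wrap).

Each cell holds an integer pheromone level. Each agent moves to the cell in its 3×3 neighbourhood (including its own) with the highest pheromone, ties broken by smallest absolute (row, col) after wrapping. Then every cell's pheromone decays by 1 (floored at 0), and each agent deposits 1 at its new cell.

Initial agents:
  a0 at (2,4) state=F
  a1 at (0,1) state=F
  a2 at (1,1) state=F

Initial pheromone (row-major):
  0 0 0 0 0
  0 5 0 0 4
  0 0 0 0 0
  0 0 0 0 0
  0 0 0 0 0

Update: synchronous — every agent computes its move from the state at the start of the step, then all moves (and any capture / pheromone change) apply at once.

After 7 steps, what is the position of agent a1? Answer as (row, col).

(1, 1)

t=1: a0@(1,4) a1@(1,1) a2@(1,1) | pheromone: 0 0 0 0 0 / 0 6 0 0 4 / 0 0 0 0 0 / 0 0 0 0 0 / 0 0 0 0 0
t=2: a0@(1,4) a1@(1,1) a2@(1,1) | pheromone: 0 0 0 0 0 / 0 7 0 0 4 / 0 0 0 0 0 / 0 0 0 0 0 / 0 0 0 0 0
t=3: a0@(1,4) a1@(1,1) a2@(1,1) | pheromone: 0 0 0 0 0 / 0 8 0 0 4 / 0 0 0 0 0 / 0 0 0 0 0 / 0 0 0 0 0
t=4: a0@(1,4) a1@(1,1) a2@(1,1) | pheromone: 0 0 0 0 0 / 0 9 0 0 4 / 0 0 0 0 0 / 0 0 0 0 0 / 0 0 0 0 0
t=5: a0@(1,4) a1@(1,1) a2@(1,1) | pheromone: 0 0 0 0 0 / 0 10 0 0 4 / 0 0 0 0 0 / 0 0 0 0 0 / 0 0 0 0 0
t=6: a0@(1,4) a1@(1,1) a2@(1,1) | pheromone: 0 0 0 0 0 / 0 11 0 0 4 / 0 0 0 0 0 / 0 0 0 0 0 / 0 0 0 0 0
t=7: a0@(1,4) a1@(1,1) a2@(1,1) | pheromone: 0 0 0 0 0 / 0 12 0 0 4 / 0 0 0 0 0 / 0 0 0 0 0 / 0 0 0 0 0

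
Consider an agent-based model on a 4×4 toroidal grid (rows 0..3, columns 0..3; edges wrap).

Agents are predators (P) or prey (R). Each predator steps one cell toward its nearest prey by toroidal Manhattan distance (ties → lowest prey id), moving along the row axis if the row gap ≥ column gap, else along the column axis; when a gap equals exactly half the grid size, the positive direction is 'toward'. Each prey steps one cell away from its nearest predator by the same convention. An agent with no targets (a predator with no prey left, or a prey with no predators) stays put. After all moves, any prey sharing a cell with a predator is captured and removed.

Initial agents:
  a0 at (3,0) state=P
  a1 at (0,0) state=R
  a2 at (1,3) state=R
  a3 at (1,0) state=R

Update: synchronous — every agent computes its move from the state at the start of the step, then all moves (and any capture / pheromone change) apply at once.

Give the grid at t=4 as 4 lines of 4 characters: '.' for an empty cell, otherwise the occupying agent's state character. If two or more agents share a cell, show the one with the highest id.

t=1: a0@(0,0):P a1@(1,0):R a2@(0,3):R
t=2: a0@(1,0):P a1@(2,0):R a2@(0,2):R
t=3: a0@(2,0):P a1@(3,0):R a2@(0,1):R
t=4: a0@(3,0):P a1@(0,0):R a2@(3,1):R

R...
....
....
PR..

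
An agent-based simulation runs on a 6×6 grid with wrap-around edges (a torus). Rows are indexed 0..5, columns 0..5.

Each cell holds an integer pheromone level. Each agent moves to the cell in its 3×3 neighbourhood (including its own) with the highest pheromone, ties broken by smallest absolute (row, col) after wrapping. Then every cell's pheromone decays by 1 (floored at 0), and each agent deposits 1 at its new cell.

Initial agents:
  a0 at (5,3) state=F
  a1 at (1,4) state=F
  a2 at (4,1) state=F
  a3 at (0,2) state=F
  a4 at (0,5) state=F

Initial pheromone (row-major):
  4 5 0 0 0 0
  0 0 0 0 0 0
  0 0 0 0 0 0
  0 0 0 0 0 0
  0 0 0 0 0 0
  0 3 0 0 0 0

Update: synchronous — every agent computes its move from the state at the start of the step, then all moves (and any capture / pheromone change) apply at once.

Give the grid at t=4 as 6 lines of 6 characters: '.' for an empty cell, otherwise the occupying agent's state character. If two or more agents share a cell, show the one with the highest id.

t=1: a0@(0,2) a1@(0,3) a2@(5,1) a3@(0,1) a4@(0,0) | pheromone: 4 5 1 1 0 0 / 0 0 0 0 0 0 / 0 0 0 0 0 0 / 0 0 0 0 0 0 / 0 0 0 0 0 0 / 0 3 0 0 0 0
t=2: a0@(0,1) a1@(0,2) a2@(0,1) a3@(0,1) a4@(0,1) | pheromone: 3 8 1 0 0 0 / 0 0 0 0 0 0 / 0 0 0 0 0 0 / 0 0 0 0 0 0 / 0 0 0 0 0 0 / 0 2 0 0 0 0
t=3: a0@(0,1) a1@(0,1) a2@(0,1) a3@(0,1) a4@(0,1) | pheromone: 2 12 0 0 0 0 / 0 0 0 0 0 0 / 0 0 0 0 0 0 / 0 0 0 0 0 0 / 0 0 0 0 0 0 / 0 1 0 0 0 0
t=4: a0@(0,1) a1@(0,1) a2@(0,1) a3@(0,1) a4@(0,1) | pheromone: 1 16 0 0 0 0 / 0 0 0 0 0 0 / 0 0 0 0 0 0 / 0 0 0 0 0 0 / 0 0 0 0 0 0 / 0 0 0 0 0 0

.F....
......
......
......
......
......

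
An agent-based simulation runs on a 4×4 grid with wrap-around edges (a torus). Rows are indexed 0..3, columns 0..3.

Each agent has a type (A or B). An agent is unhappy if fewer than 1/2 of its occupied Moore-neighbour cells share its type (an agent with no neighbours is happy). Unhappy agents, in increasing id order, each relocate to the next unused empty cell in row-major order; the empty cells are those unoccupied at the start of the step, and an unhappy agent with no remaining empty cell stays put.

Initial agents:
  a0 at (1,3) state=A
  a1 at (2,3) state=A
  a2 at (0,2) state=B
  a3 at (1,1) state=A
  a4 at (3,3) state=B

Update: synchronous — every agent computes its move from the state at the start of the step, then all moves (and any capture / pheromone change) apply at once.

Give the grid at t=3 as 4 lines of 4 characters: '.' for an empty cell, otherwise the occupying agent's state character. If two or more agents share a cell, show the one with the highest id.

t=1: a0@(1,3):A a1@(2,3):A a2@(0,0):B a3@(0,1):A a4@(3,3):B
t=2: a0@(1,3):A a1@(2,3):A a2@(0,2):B a3@(0,3):A a4@(3,3):B
t=3: a0@(1,3):A a1@(2,3):A a2@(0,0):B a3@(0,1):A a4@(1,0):B

BA..
B..A
...A
....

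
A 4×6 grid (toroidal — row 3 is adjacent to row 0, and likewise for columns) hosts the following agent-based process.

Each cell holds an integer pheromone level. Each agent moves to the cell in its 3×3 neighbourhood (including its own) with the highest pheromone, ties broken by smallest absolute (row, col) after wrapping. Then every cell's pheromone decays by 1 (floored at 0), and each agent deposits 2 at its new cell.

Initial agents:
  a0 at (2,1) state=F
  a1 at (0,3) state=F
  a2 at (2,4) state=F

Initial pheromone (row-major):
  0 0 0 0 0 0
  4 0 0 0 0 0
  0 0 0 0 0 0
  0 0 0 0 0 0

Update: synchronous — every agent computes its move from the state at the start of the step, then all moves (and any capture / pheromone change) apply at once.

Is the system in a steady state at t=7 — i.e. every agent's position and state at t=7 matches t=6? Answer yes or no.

yes

t=1: a0@(1,0) a1@(0,2) a2@(1,3) | pheromone: 0 0 2 0 0 0 / 5 0 0 2 0 0 / 0 0 0 0 0 0 / 0 0 0 0 0 0
t=2: a0@(1,0) a1@(0,2) a2@(0,2) | pheromone: 0 0 5 0 0 0 / 6 0 0 1 0 0 / 0 0 0 0 0 0 / 0 0 0 0 0 0
t=3: a0@(1,0) a1@(0,2) a2@(0,2) | pheromone: 0 0 8 0 0 0 / 7 0 0 0 0 0 / 0 0 0 0 0 0 / 0 0 0 0 0 0
t=4: a0@(1,0) a1@(0,2) a2@(0,2) | pheromone: 0 0 11 0 0 0 / 8 0 0 0 0 0 / 0 0 0 0 0 0 / 0 0 0 0 0 0
t=5: a0@(1,0) a1@(0,2) a2@(0,2) | pheromone: 0 0 14 0 0 0 / 9 0 0 0 0 0 / 0 0 0 0 0 0 / 0 0 0 0 0 0
t=6: a0@(1,0) a1@(0,2) a2@(0,2) | pheromone: 0 0 17 0 0 0 / 10 0 0 0 0 0 / 0 0 0 0 0 0 / 0 0 0 0 0 0
t=7: a0@(1,0) a1@(0,2) a2@(0,2) | pheromone: 0 0 20 0 0 0 / 11 0 0 0 0 0 / 0 0 0 0 0 0 / 0 0 0 0 0 0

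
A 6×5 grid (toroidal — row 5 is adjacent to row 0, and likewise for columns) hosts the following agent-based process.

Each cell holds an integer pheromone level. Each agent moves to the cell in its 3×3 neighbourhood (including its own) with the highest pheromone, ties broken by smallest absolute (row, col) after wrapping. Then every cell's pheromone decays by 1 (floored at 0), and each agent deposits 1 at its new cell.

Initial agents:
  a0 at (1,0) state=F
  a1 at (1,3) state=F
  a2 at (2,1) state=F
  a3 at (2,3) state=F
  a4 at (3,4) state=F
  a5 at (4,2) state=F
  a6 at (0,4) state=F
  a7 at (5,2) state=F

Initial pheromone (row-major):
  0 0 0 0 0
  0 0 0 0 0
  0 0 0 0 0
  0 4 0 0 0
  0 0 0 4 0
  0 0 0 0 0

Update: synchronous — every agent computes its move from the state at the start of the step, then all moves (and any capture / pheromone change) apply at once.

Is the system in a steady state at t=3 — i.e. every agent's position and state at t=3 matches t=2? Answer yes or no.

yes

t=1: a0@(0,0) a1@(0,2) a2@(3,1) a3@(1,2) a4@(4,3) a5@(3,1) a6@(0,0) a7@(4,3) | pheromone: 2 0 1 0 0 / 0 0 1 0 0 / 0 0 0 0 0 / 0 5 0 0 0 / 0 0 0 5 0 / 0 0 0 0 0
t=2: a0@(0,0) a1@(0,2) a2@(3,1) a3@(0,2) a4@(4,3) a5@(3,1) a6@(0,0) a7@(4,3) | pheromone: 3 0 2 0 0 / 0 0 0 0 0 / 0 0 0 0 0 / 0 6 0 0 0 / 0 0 0 6 0 / 0 0 0 0 0
t=3: a0@(0,0) a1@(0,2) a2@(3,1) a3@(0,2) a4@(4,3) a5@(3,1) a6@(0,0) a7@(4,3) | pheromone: 4 0 3 0 0 / 0 0 0 0 0 / 0 0 0 0 0 / 0 7 0 0 0 / 0 0 0 7 0 / 0 0 0 0 0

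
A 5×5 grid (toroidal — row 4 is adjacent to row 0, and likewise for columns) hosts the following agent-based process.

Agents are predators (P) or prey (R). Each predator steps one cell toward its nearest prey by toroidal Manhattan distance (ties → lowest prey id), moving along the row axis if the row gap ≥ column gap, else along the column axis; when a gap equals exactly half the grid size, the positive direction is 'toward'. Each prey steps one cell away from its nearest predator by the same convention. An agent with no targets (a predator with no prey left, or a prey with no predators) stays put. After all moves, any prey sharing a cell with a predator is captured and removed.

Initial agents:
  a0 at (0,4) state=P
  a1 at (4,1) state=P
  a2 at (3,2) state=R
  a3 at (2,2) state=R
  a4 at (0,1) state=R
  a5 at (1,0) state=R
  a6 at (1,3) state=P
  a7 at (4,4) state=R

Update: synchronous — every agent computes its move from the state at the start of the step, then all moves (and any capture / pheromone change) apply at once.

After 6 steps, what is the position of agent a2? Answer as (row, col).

t=1: a0@(4,4):P a1@(0,1):P a2@(2,2):R a3@(3,2):R a4@(1,1):R a5@(2,0):R a6@(2,3):P a7@(3,4):R
t=2: a0@(3,4):P a1@(1,1):P a2@(2,1):R a3@(4,2):R a4@(2,1):R a5@(2,1):R a6@(2,2):P a7@(2,4):R
t=3: a0@(2,4):P a1@(2,1):P a2@(3,1):R a3@(0,2):R a4@(3,1):R a5@(3,1):R a6@(2,1):P a7@(1,4):R
t=4: a0@(1,4):P a1@(3,1):P a2@(4,1):R a3@(4,2):R a4@(4,1):R a5@(4,1):R a6@(3,1):P a7@(0,4):R
t=5: a0@(0,4):P a1@(4,1):P a2@(0,1):R a3@(0,2):R a4@(0,1):R a5@(0,1):R a6@(4,1):P a7@(4,4):R
t=6: a0@(4,4):P a1@(0,1):P a2@(1,1):R a4@(1,1):R a5@(1,1):R a6@(0,1):P a7@(3,4):R

(1, 1)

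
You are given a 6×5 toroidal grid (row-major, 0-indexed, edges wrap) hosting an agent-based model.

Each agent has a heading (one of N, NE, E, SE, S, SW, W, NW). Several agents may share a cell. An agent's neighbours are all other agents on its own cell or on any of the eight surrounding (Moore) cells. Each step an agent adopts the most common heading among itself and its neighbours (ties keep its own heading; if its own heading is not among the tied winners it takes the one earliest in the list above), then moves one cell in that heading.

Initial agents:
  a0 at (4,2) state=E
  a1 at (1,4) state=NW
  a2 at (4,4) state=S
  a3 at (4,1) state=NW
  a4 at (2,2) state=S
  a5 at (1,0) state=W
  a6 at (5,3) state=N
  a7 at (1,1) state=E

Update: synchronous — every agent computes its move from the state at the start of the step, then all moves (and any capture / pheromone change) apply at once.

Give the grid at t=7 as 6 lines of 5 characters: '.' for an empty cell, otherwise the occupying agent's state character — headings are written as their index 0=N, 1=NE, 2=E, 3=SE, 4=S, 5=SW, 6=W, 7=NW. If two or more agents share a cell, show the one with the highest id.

t=1: a0@(4,3):E a1@(0,3):NW a2@(5,4):S a3@(3,0):NW a4@(3,2):S a5@(1,4):W a6@(4,3):N a7@(1,2):E
t=2: a0@(5,3):S a1@(5,2):NW a2@(0,4):S a3@(2,4):NW a4@(4,2):S a5@(1,3):W a6@(5,3):S a7@(1,3):E
t=3: a0@(0,3):S a1@(0,2):S a2@(1,4):S a3@(1,3):NW a4@(5,2):S a5@(1,2):W a6@(0,3):S a7@(1,4):E
t=4: a0@(1,3):S a1@(1,2):S a2@(2,4):S a3@(2,3):S a4@(0,2):S a5@(2,2):S a6@(1,3):S a7@(2,4):S
t=5: a0@(2,3):S a1@(2,2):S a2@(3,4):S a3@(3,3):S a4@(1,2):S a5@(3,2):S a6@(2,3):S a7@(3,4):S
t=6: a0@(3,3):S a1@(3,2):S a2@(4,4):S a3@(4,3):S a4@(2,2):S a5@(4,2):S a6@(3,3):S a7@(4,4):S
t=7: a0@(4,3):S a1@(4,2):S a2@(5,4):S a3@(5,3):S a4@(3,2):S a5@(5,2):S a6@(4,3):S a7@(5,4):S

.....
.....
.....
..4..
..44.
..444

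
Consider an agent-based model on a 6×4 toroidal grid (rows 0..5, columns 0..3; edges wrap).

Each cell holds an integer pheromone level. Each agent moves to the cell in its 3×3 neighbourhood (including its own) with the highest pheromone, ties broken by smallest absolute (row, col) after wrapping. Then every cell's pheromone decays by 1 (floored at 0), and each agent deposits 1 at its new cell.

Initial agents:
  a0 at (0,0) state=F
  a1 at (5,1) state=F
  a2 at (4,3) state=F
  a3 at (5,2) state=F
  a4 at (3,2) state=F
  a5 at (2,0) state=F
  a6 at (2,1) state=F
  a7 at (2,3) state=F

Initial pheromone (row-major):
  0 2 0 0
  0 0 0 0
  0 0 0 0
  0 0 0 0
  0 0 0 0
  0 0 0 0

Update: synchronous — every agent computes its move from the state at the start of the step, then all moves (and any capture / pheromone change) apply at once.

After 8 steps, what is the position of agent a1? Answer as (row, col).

(0, 1)

t=1: a0@(0,1) a1@(0,1) a2@(3,0) a3@(0,1) a4@(2,1) a5@(1,0) a6@(1,0) a7@(1,0) | pheromone: 0 4 0 0 / 3 0 0 0 / 0 1 0 0 / 1 0 0 0 / 0 0 0 0 / 0 0 0 0
t=2: a0@(0,1) a1@(0,1) a2@(2,1) a3@(0,1) a4@(1,0) a5@(0,1) a6@(0,1) a7@(0,1) | pheromone: 0 9 0 0 / 3 0 0 0 / 0 1 0 0 / 0 0 0 0 / 0 0 0 0 / 0 0 0 0
t=3: a0@(0,1) a1@(0,1) a2@(1,0) a3@(0,1) a4@(0,1) a5@(0,1) a6@(0,1) a7@(0,1) | pheromone: 0 15 0 0 / 3 0 0 0 / 0 0 0 0 / 0 0 0 0 / 0 0 0 0 / 0 0 0 0
t=4: a0@(0,1) a1@(0,1) a2@(0,1) a3@(0,1) a4@(0,1) a5@(0,1) a6@(0,1) a7@(0,1) | pheromone: 0 22 0 0 / 2 0 0 0 / 0 0 0 0 / 0 0 0 0 / 0 0 0 0 / 0 0 0 0
t=5: a0@(0,1) a1@(0,1) a2@(0,1) a3@(0,1) a4@(0,1) a5@(0,1) a6@(0,1) a7@(0,1) | pheromone: 0 29 0 0 / 1 0 0 0 / 0 0 0 0 / 0 0 0 0 / 0 0 0 0 / 0 0 0 0
t=6: a0@(0,1) a1@(0,1) a2@(0,1) a3@(0,1) a4@(0,1) a5@(0,1) a6@(0,1) a7@(0,1) | pheromone: 0 36 0 0 / 0 0 0 0 / 0 0 0 0 / 0 0 0 0 / 0 0 0 0 / 0 0 0 0
t=7: a0@(0,1) a1@(0,1) a2@(0,1) a3@(0,1) a4@(0,1) a5@(0,1) a6@(0,1) a7@(0,1) | pheromone: 0 43 0 0 / 0 0 0 0 / 0 0 0 0 / 0 0 0 0 / 0 0 0 0 / 0 0 0 0
t=8: a0@(0,1) a1@(0,1) a2@(0,1) a3@(0,1) a4@(0,1) a5@(0,1) a6@(0,1) a7@(0,1) | pheromone: 0 50 0 0 / 0 0 0 0 / 0 0 0 0 / 0 0 0 0 / 0 0 0 0 / 0 0 0 0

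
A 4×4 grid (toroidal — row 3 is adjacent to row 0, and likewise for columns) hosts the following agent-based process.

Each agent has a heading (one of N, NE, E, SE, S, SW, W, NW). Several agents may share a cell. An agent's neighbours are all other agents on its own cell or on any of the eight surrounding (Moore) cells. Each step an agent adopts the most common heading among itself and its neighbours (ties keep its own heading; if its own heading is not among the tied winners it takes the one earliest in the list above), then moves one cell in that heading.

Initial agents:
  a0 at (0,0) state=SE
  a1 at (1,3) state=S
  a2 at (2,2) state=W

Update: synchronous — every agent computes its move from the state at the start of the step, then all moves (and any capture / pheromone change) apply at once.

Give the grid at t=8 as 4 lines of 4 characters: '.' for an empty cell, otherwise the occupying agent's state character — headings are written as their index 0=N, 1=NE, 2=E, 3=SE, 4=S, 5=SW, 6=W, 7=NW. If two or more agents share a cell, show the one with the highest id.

t=1: a0@(1,1):SE a1@(2,3):S a2@(2,1):W
t=2: a0@(2,2):SE a1@(3,3):S a2@(2,0):W
t=3: a0@(3,3):SE a1@(0,3):S a2@(2,3):W
t=4: a0@(0,0):SE a1@(1,3):S a2@(2,2):W
t=5: a0@(1,1):SE a1@(2,3):S a2@(2,1):W
t=6: a0@(2,2):SE a1@(3,3):S a2@(2,0):W
t=7: a0@(3,3):SE a1@(0,3):S a2@(2,3):W
t=8: a0@(0,0):SE a1@(1,3):S a2@(2,2):W

3...
...4
..6.
....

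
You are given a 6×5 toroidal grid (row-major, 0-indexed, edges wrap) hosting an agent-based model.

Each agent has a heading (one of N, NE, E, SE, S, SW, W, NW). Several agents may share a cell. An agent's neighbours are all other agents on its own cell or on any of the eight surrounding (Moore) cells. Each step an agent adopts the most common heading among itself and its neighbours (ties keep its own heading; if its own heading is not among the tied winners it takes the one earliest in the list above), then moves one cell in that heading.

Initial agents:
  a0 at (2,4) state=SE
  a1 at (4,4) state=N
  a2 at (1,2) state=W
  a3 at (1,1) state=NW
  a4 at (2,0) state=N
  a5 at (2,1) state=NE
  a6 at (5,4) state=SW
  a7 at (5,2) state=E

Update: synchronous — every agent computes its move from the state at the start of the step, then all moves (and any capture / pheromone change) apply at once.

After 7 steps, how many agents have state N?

8

t=1: a0@(3,0):SE a1@(3,4):N a2@(1,1):W a3@(0,0):NW a4@(1,0):N a5@(1,2):NE a6@(0,3):SW a7@(5,3):E
t=2: a0@(4,1):SE a1@(2,4):N a2@(1,0):W a3@(5,4):NW a4@(0,0):N a5@(0,3):NE a6@(1,2):SW a7@(5,4):E
t=3: a0@(5,2):SE a1@(1,4):N a2@(0,0):N a3@(4,3):NW a4@(5,0):N a5@(5,4):NE a6@(2,1):SW a7@(5,0):E
t=4: a0@(0,3):SE a1@(0,4):N a2@(5,0):N a3@(3,2):NW a4@(4,0):N a5@(4,4):N a6@(3,0):SW a7@(4,0):N
t=5: a0@(1,4):SE a1@(5,4):N a2@(4,0):N a3@(2,1):NW a4@(3,0):N a5@(3,4):N a6@(2,0):N a7@(3,0):N
t=6: a0@(2,0):SE a1@(4,4):N a2@(3,0):N a3@(1,1):N a4@(2,0):N a5@(2,4):N a6@(1,0):N a7@(2,0):N
t=7: a0@(1,0):N a1@(3,4):N a2@(2,0):N a3@(0,1):N a4@(1,0):N a5@(1,4):N a6@(0,0):N a7@(1,0):N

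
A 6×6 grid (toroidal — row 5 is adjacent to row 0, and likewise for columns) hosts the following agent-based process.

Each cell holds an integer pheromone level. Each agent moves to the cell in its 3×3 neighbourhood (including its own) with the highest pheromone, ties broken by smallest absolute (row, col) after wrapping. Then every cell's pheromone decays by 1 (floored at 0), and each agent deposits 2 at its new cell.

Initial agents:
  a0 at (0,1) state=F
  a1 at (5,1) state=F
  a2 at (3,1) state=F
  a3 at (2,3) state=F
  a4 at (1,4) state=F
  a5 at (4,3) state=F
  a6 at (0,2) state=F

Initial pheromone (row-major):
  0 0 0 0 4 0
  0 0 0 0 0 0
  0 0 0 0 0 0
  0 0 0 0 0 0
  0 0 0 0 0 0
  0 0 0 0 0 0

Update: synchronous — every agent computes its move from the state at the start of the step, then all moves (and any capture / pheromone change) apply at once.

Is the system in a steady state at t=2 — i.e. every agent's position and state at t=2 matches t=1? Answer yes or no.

no

t=1: a0@(0,0) a1@(0,0) a2@(2,0) a3@(1,2) a4@(0,4) a5@(3,2) a6@(0,1) | pheromone: 4 2 0 0 5 0 / 0 0 2 0 0 0 / 2 0 0 0 0 0 / 0 0 2 0 0 0 / 0 0 0 0 0 0 / 0 0 0 0 0 0
t=2: a0@(0,0) a1@(0,0) a2@(2,0) a3@(0,1) a4@(0,4) a5@(3,2) a6@(0,0) | pheromone: 9 3 0 0 6 0 / 0 0 1 0 0 0 / 3 0 0 0 0 0 / 0 0 3 0 0 0 / 0 0 0 0 0 0 / 0 0 0 0 0 0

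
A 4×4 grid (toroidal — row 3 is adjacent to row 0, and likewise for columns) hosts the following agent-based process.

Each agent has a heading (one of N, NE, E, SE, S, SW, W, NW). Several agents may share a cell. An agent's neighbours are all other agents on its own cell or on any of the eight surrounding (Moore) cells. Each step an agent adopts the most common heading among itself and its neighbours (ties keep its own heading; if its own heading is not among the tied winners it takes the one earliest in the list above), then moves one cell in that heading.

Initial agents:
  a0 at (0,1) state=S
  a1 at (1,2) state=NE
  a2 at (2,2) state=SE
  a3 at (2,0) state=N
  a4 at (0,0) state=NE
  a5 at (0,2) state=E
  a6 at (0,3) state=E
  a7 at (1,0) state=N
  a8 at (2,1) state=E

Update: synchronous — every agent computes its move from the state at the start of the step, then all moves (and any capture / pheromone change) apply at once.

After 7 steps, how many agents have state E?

t=1: a0@(3,2):NE a1@(1,3):E a2@(3,3):SE a3@(1,0):N a4@(3,1):NE a5@(0,3):E a6@(0,0):E a7@(0,0):N a8@(1,1):N
t=2: a0@(2,3):NE a1@(1,0):E a2@(3,0):E a3@(0,0):N a4@(2,2):NE a5@(0,0):E a6@(0,1):E a7@(3,0):N a8@(0,1):N
t=3: a0@(1,0):NE a1@(1,1):E a2@(3,1):E a3@(0,1):E a4@(1,3):NE a5@(0,1):E a6@(0,2):E a7@(2,0):N a8@(0,2):E
t=4: a0@(1,1):E a1@(1,2):E a2@(3,2):E a3@(0,2):E a4@(0,0):NE a5@(0,2):E a6@(0,3):E a7@(1,1):NE a8@(0,3):E
t=5: a0@(1,2):E a1@(1,3):E a2@(3,3):E a3@(0,3):E a4@(0,1):E a5@(0,3):E a6@(0,0):E a7@(1,2):E a8@(0,0):E
t=6: a0@(1,3):E a1@(1,0):E a2@(3,0):E a3@(0,0):E a4@(0,2):E a5@(0,0):E a6@(0,1):E a7@(1,3):E a8@(0,1):E
t=7: a0@(1,0):E a1@(1,1):E a2@(3,1):E a3@(0,1):E a4@(0,3):E a5@(0,1):E a6@(0,2):E a7@(1,0):E a8@(0,2):E

9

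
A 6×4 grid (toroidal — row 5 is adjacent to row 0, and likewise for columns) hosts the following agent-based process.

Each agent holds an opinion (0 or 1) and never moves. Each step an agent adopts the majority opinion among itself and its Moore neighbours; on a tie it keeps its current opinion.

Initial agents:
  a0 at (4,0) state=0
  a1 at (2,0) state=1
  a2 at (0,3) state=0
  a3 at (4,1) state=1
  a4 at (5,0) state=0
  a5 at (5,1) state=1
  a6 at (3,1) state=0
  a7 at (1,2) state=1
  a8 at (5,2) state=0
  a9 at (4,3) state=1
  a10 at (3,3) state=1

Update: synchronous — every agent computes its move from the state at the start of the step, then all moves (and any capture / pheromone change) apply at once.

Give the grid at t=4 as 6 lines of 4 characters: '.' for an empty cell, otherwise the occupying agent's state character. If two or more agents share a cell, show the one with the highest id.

t=1: a0@(4,0):1 a1@(2,0):1 a2@(0,3):0 a3@(4,1):0 a4@(5,0):0 a5@(5,1):0 a6@(3,1):0 a7@(1,2):1 a8@(5,2):1 a9@(4,3):0 a10@(3,3):1
t=2: a0@(4,0):0 a1@(2,0):1 a2@(0,3):0 a3@(4,1):0 a4@(5,0):0 a5@(5,1):0 a6@(3,1):0 a7@(1,2):1 a8@(5,2):0 a9@(4,3):1 a10@(3,3):1
t=3: a0@(4,0):0 a1@(2,0):1 a2@(0,3):0 a3@(4,1):0 a4@(5,0):0 a5@(5,1):0 a6@(3,1):0 a7@(1,2):1 a8@(5,2):0 a9@(4,3):0 a10@(3,3):1
t=4: (unchanged — steady state)

...0
..1.
1...
.0.1
00.0
000.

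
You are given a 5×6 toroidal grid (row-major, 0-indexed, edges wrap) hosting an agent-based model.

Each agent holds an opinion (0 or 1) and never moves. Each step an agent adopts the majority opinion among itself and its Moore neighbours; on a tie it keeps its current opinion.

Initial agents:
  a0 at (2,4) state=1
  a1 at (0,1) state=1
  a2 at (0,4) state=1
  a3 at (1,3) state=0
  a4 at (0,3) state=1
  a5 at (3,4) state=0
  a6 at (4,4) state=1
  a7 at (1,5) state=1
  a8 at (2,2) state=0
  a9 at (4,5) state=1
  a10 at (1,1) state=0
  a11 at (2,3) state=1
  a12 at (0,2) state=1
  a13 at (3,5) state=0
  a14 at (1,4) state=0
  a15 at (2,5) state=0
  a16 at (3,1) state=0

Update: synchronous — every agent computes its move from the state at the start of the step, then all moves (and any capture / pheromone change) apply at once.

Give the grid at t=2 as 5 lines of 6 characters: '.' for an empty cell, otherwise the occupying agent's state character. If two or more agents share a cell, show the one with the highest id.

.1111.
.0.111
..0000
.0..00
....11

t=1: a0@(2,4):0 a1@(0,1):1 a2@(0,4):1 a3@(1,3):1 a4@(0,3):1 a5@(3,4):1 a6@(4,4):1 a7@(1,5):1 a8@(2,2):0 a9@(4,5):1 a10@(1,1):0 a11@(2,3):0 a12@(0,2):1 a13@(3,5):0 a14@(1,4):1 a15@(2,5):0 a16@(3,1):0
t=2: a0@(2,4):0 a1@(0,1):1 a2@(0,4):1 a3@(1,3):1 a4@(0,3):1 a5@(3,4):0 a6@(4,4):1 a7@(1,5):1 a8@(2,2):0 a9@(4,5):1 a10@(1,1):0 a11@(2,3):0 a12@(0,2):1 a13@(3,5):0 a14@(1,4):1 a15@(2,5):0 a16@(3,1):0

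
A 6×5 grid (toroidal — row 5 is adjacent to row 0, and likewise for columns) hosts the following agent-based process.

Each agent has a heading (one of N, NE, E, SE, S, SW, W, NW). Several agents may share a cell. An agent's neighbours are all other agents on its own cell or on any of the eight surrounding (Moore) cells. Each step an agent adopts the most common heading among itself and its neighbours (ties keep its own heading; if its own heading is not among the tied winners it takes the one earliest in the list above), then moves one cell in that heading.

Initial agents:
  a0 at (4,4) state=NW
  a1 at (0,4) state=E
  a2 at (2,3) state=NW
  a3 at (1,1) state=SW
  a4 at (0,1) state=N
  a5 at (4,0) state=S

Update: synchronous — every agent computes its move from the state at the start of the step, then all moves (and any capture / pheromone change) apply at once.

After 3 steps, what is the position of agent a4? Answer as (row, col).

(3, 1)

t=1: a0@(3,3):NW a1@(0,0):E a2@(1,2):NW a3@(2,0):SW a4@(5,1):N a5@(5,0):S
t=2: a0@(2,2):NW a1@(0,1):E a2@(0,1):NW a3@(3,4):SW a4@(4,1):N a5@(0,0):S
t=3: a0@(1,1):NW a1@(0,2):E a2@(5,0):NW a3@(4,3):SW a4@(3,1):N a5@(1,0):S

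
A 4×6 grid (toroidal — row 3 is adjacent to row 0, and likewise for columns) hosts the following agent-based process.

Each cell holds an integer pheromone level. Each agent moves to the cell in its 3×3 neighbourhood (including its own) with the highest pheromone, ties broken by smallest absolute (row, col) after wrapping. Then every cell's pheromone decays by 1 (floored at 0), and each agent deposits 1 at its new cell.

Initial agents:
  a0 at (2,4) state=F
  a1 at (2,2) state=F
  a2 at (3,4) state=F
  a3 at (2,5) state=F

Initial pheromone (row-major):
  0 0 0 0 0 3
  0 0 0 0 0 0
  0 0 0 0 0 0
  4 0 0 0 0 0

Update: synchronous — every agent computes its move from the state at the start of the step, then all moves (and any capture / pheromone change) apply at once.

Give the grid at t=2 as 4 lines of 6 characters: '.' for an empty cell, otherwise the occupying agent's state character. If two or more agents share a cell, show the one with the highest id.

......
.F.F..
......
F.....

t=1: a0@(1,3) a1@(1,1) a2@(0,5) a3@(3,0) | pheromone: 0 0 0 0 0 3 / 0 1 0 1 0 0 / 0 0 0 0 0 0 / 4 0 0 0 0 0
t=2: a0@(1,3) a1@(1,1) a2@(3,0) a3@(3,0) | pheromone: 0 0 0 0 0 2 / 0 1 0 1 0 0 / 0 0 0 0 0 0 / 5 0 0 0 0 0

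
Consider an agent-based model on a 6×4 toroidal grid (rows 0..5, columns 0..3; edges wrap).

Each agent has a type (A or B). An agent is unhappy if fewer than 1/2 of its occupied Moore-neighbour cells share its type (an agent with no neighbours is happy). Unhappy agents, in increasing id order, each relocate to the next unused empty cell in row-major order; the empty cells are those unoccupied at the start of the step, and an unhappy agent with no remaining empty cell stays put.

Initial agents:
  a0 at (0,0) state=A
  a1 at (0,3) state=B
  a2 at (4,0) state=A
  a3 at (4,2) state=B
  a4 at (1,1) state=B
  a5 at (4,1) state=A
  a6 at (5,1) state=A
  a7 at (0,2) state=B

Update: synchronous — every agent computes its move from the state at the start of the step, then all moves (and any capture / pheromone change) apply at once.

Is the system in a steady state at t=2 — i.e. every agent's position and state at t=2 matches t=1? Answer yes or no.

no

t=1: a0@(0,1):A a1@(0,3):B a2@(4,0):A a3@(1,0):B a4@(1,1):B a5@(4,1):A a6@(5,1):A a7@(0,2):B
t=2: a0@(0,0):A a1@(0,3):B a2@(4,0):A a3@(1,0):B a4@(1,1):B a5@(4,1):A a6@(5,1):A a7@(0,2):B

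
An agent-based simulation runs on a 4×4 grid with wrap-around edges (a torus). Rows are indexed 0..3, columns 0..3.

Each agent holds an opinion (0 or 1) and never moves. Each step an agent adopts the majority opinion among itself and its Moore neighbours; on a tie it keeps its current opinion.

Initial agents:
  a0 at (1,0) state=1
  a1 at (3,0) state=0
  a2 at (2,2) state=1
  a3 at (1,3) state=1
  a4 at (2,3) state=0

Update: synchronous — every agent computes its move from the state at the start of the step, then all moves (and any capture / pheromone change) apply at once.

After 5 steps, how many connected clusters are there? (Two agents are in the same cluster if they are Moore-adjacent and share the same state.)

t=1: a0@(1,0):1 a1@(3,0):0 a2@(2,2):1 a3@(1,3):1 a4@(2,3):1
t=2: (unchanged — steady state)

2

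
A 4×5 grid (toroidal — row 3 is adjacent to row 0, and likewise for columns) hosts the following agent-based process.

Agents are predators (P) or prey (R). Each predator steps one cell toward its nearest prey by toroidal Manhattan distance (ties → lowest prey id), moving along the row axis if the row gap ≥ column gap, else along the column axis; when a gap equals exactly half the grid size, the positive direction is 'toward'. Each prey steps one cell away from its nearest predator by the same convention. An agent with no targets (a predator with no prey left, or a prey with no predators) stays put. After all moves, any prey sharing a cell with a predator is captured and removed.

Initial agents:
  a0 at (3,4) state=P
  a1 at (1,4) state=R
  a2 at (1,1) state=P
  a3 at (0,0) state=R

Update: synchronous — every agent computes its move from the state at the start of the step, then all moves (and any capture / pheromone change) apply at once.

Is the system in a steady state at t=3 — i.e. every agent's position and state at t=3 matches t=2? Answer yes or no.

yes

t=1: a0@(0,4):P a2@(1,0):P
t=2: (unchanged — steady state)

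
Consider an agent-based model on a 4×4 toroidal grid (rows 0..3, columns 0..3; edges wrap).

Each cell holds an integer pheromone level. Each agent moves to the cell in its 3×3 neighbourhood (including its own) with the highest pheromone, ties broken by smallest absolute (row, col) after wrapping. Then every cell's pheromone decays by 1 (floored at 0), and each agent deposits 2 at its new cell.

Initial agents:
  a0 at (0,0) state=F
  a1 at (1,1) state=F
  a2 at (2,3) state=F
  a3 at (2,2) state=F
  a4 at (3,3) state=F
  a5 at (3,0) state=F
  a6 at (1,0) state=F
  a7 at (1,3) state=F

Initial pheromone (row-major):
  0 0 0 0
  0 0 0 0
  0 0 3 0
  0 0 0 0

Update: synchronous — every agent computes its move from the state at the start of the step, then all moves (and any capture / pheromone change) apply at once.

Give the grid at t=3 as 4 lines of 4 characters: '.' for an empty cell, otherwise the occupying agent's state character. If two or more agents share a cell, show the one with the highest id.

F...
....
..F.
....

t=1: a0@(0,0) a1@(2,2) a2@(2,2) a3@(2,2) a4@(2,2) a5@(0,0) a6@(0,0) a7@(2,2) | pheromone: 6 0 0 0 / 0 0 0 0 / 0 0 12 0 / 0 0 0 0
t=2: a0@(0,0) a1@(2,2) a2@(2,2) a3@(2,2) a4@(2,2) a5@(0,0) a6@(0,0) a7@(2,2) | pheromone: 11 0 0 0 / 0 0 0 0 / 0 0 21 0 / 0 0 0 0
t=3: a0@(0,0) a1@(2,2) a2@(2,2) a3@(2,2) a4@(2,2) a5@(0,0) a6@(0,0) a7@(2,2) | pheromone: 16 0 0 0 / 0 0 0 0 / 0 0 30 0 / 0 0 0 0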